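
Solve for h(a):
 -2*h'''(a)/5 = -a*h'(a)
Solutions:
 h(a) = C1 + Integral(C2*airyai(2^(2/3)*5^(1/3)*a/2) + C3*airybi(2^(2/3)*5^(1/3)*a/2), a)


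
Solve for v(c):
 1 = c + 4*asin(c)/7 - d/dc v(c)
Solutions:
 v(c) = C1 + c^2/2 + 4*c*asin(c)/7 - c + 4*sqrt(1 - c^2)/7


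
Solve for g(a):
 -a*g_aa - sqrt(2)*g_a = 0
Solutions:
 g(a) = C1 + C2*a^(1 - sqrt(2))


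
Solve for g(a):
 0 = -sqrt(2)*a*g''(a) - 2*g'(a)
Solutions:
 g(a) = C1 + C2*a^(1 - sqrt(2))


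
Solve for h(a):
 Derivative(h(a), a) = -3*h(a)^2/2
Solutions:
 h(a) = 2/(C1 + 3*a)


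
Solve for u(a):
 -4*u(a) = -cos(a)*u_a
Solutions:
 u(a) = C1*(sin(a)^2 + 2*sin(a) + 1)/(sin(a)^2 - 2*sin(a) + 1)


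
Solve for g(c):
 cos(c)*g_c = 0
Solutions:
 g(c) = C1


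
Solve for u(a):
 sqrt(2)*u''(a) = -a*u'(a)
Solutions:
 u(a) = C1 + C2*erf(2^(1/4)*a/2)


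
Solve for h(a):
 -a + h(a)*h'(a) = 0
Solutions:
 h(a) = -sqrt(C1 + a^2)
 h(a) = sqrt(C1 + a^2)


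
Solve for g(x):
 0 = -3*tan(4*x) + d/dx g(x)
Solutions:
 g(x) = C1 - 3*log(cos(4*x))/4


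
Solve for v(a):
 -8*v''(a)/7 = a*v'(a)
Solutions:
 v(a) = C1 + C2*erf(sqrt(7)*a/4)


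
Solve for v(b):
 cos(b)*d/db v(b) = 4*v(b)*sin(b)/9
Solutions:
 v(b) = C1/cos(b)^(4/9)


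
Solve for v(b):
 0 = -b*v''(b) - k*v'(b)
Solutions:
 v(b) = C1 + b^(1 - re(k))*(C2*sin(log(b)*Abs(im(k))) + C3*cos(log(b)*im(k)))


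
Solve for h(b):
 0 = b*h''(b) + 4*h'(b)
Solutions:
 h(b) = C1 + C2/b^3


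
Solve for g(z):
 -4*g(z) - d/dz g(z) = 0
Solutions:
 g(z) = C1*exp(-4*z)


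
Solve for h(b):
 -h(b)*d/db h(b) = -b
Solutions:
 h(b) = -sqrt(C1 + b^2)
 h(b) = sqrt(C1 + b^2)


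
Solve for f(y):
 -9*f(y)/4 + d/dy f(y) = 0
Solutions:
 f(y) = C1*exp(9*y/4)


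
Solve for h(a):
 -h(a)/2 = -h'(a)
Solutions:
 h(a) = C1*exp(a/2)


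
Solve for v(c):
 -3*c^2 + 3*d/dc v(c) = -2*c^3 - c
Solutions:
 v(c) = C1 - c^4/6 + c^3/3 - c^2/6


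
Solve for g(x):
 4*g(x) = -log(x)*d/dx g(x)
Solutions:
 g(x) = C1*exp(-4*li(x))


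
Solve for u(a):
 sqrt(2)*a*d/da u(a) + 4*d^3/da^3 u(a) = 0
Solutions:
 u(a) = C1 + Integral(C2*airyai(-sqrt(2)*a/2) + C3*airybi(-sqrt(2)*a/2), a)


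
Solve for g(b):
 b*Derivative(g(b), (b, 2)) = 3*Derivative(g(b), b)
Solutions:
 g(b) = C1 + C2*b^4


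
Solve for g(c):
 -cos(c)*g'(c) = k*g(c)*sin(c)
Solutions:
 g(c) = C1*exp(k*log(cos(c)))


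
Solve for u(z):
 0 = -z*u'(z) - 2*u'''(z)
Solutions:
 u(z) = C1 + Integral(C2*airyai(-2^(2/3)*z/2) + C3*airybi(-2^(2/3)*z/2), z)


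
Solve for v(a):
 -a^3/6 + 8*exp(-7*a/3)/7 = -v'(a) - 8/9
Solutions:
 v(a) = C1 + a^4/24 - 8*a/9 + 24*exp(-7*a/3)/49


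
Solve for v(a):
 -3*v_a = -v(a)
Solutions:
 v(a) = C1*exp(a/3)


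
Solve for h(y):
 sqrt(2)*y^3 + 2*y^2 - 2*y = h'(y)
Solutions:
 h(y) = C1 + sqrt(2)*y^4/4 + 2*y^3/3 - y^2


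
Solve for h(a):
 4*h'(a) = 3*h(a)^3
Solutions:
 h(a) = -sqrt(2)*sqrt(-1/(C1 + 3*a))
 h(a) = sqrt(2)*sqrt(-1/(C1 + 3*a))


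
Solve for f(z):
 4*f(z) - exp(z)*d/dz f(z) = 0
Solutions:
 f(z) = C1*exp(-4*exp(-z))


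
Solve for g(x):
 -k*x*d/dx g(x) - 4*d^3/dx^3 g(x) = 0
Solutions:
 g(x) = C1 + Integral(C2*airyai(2^(1/3)*x*(-k)^(1/3)/2) + C3*airybi(2^(1/3)*x*(-k)^(1/3)/2), x)


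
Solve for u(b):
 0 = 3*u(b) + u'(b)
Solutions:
 u(b) = C1*exp(-3*b)


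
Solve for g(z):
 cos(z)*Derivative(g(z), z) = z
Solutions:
 g(z) = C1 + Integral(z/cos(z), z)


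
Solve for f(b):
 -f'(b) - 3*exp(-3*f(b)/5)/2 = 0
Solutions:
 f(b) = 5*log(C1 - 9*b/10)/3
 f(b) = 5*log(10^(2/3)*(-3^(1/3) - 3^(5/6)*I)*(C1 - 3*b)^(1/3)/20)
 f(b) = 5*log(10^(2/3)*(-3^(1/3) + 3^(5/6)*I)*(C1 - 3*b)^(1/3)/20)


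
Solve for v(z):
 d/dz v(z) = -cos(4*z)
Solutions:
 v(z) = C1 - sin(4*z)/4


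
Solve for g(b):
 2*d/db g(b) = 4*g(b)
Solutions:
 g(b) = C1*exp(2*b)


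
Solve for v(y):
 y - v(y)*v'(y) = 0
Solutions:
 v(y) = -sqrt(C1 + y^2)
 v(y) = sqrt(C1 + y^2)


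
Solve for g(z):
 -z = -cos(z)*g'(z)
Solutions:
 g(z) = C1 + Integral(z/cos(z), z)


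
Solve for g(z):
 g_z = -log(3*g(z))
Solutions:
 Integral(1/(log(_y) + log(3)), (_y, g(z))) = C1 - z


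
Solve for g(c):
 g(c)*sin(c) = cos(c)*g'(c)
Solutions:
 g(c) = C1/cos(c)


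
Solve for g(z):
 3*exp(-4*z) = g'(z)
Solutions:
 g(z) = C1 - 3*exp(-4*z)/4


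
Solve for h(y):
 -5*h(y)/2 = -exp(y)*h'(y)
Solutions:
 h(y) = C1*exp(-5*exp(-y)/2)


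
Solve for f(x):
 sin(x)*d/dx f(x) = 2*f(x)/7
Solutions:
 f(x) = C1*(cos(x) - 1)^(1/7)/(cos(x) + 1)^(1/7)


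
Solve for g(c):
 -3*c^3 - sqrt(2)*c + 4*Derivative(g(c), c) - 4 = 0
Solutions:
 g(c) = C1 + 3*c^4/16 + sqrt(2)*c^2/8 + c


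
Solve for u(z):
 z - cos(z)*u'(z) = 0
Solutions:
 u(z) = C1 + Integral(z/cos(z), z)


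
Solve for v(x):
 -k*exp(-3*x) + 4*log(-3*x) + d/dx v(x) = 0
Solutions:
 v(x) = C1 - k*exp(-3*x)/3 - 4*x*log(-x) + 4*x*(1 - log(3))


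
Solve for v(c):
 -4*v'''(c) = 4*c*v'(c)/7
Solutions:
 v(c) = C1 + Integral(C2*airyai(-7^(2/3)*c/7) + C3*airybi(-7^(2/3)*c/7), c)


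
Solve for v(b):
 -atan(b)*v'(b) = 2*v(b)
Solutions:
 v(b) = C1*exp(-2*Integral(1/atan(b), b))


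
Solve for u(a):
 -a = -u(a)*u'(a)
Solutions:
 u(a) = -sqrt(C1 + a^2)
 u(a) = sqrt(C1 + a^2)


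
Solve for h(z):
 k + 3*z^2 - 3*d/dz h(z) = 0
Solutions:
 h(z) = C1 + k*z/3 + z^3/3


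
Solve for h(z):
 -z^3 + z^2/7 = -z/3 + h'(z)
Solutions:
 h(z) = C1 - z^4/4 + z^3/21 + z^2/6


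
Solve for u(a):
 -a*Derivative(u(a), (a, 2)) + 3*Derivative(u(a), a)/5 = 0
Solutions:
 u(a) = C1 + C2*a^(8/5)


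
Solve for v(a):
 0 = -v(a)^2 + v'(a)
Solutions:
 v(a) = -1/(C1 + a)


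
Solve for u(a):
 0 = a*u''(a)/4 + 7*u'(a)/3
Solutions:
 u(a) = C1 + C2/a^(25/3)


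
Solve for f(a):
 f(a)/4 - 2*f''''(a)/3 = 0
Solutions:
 f(a) = C1*exp(-6^(1/4)*a/2) + C2*exp(6^(1/4)*a/2) + C3*sin(6^(1/4)*a/2) + C4*cos(6^(1/4)*a/2)


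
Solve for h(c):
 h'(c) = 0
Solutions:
 h(c) = C1


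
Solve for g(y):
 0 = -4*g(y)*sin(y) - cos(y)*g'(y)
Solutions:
 g(y) = C1*cos(y)^4


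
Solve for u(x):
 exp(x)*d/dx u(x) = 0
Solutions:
 u(x) = C1


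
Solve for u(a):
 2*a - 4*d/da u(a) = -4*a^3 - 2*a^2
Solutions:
 u(a) = C1 + a^4/4 + a^3/6 + a^2/4


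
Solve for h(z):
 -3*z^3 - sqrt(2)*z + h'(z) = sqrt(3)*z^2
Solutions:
 h(z) = C1 + 3*z^4/4 + sqrt(3)*z^3/3 + sqrt(2)*z^2/2


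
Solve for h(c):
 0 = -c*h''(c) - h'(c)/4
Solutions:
 h(c) = C1 + C2*c^(3/4)


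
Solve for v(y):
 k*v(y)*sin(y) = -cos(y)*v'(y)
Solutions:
 v(y) = C1*exp(k*log(cos(y)))


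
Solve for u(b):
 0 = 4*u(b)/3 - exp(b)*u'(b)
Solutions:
 u(b) = C1*exp(-4*exp(-b)/3)


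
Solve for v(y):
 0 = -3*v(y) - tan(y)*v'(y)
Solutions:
 v(y) = C1/sin(y)^3


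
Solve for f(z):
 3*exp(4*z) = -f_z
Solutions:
 f(z) = C1 - 3*exp(4*z)/4


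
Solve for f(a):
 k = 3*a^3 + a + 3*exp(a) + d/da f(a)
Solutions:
 f(a) = C1 - 3*a^4/4 - a^2/2 + a*k - 3*exp(a)


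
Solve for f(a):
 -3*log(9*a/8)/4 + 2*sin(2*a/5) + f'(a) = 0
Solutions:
 f(a) = C1 + 3*a*log(a)/4 - 9*a*log(2)/4 - 3*a/4 + 3*a*log(3)/2 + 5*cos(2*a/5)


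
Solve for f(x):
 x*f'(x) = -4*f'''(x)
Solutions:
 f(x) = C1 + Integral(C2*airyai(-2^(1/3)*x/2) + C3*airybi(-2^(1/3)*x/2), x)


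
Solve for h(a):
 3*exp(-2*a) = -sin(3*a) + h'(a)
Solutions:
 h(a) = C1 - cos(3*a)/3 - 3*exp(-2*a)/2


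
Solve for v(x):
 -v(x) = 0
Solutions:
 v(x) = 0


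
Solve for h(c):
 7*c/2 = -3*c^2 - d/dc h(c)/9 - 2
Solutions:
 h(c) = C1 - 9*c^3 - 63*c^2/4 - 18*c


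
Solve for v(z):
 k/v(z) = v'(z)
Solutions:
 v(z) = -sqrt(C1 + 2*k*z)
 v(z) = sqrt(C1 + 2*k*z)


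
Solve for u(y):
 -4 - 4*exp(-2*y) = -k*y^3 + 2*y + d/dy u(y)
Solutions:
 u(y) = C1 + k*y^4/4 - y^2 - 4*y + 2*exp(-2*y)


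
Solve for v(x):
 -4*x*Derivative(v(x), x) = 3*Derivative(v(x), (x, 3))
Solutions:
 v(x) = C1 + Integral(C2*airyai(-6^(2/3)*x/3) + C3*airybi(-6^(2/3)*x/3), x)


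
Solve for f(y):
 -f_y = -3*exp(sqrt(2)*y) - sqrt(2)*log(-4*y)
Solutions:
 f(y) = C1 + sqrt(2)*y*log(-y) + sqrt(2)*y*(-1 + 2*log(2)) + 3*sqrt(2)*exp(sqrt(2)*y)/2


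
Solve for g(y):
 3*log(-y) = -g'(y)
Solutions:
 g(y) = C1 - 3*y*log(-y) + 3*y


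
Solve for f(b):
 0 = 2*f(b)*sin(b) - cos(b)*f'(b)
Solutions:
 f(b) = C1/cos(b)^2


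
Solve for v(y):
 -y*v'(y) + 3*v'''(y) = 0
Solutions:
 v(y) = C1 + Integral(C2*airyai(3^(2/3)*y/3) + C3*airybi(3^(2/3)*y/3), y)


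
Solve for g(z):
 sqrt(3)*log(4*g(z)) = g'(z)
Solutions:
 -sqrt(3)*Integral(1/(log(_y) + 2*log(2)), (_y, g(z)))/3 = C1 - z


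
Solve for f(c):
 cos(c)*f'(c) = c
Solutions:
 f(c) = C1 + Integral(c/cos(c), c)


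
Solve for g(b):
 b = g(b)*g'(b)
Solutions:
 g(b) = -sqrt(C1 + b^2)
 g(b) = sqrt(C1 + b^2)


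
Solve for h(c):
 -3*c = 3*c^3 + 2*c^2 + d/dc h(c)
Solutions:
 h(c) = C1 - 3*c^4/4 - 2*c^3/3 - 3*c^2/2


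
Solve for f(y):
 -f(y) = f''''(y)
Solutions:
 f(y) = (C1*sin(sqrt(2)*y/2) + C2*cos(sqrt(2)*y/2))*exp(-sqrt(2)*y/2) + (C3*sin(sqrt(2)*y/2) + C4*cos(sqrt(2)*y/2))*exp(sqrt(2)*y/2)


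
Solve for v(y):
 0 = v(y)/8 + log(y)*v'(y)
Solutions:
 v(y) = C1*exp(-li(y)/8)


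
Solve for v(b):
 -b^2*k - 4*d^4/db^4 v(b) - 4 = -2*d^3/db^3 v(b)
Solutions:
 v(b) = C1 + C2*b + C3*b^2 + C4*exp(b/2) + b^5*k/120 + b^4*k/12 + b^3*(2*k + 1)/3


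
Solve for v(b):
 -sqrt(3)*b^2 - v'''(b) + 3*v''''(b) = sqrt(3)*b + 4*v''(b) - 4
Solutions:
 v(b) = C1 + C2*b + C3*exp(-b) + C4*exp(4*b/3) - sqrt(3)*b^4/48 - sqrt(3)*b^3/48 + b^2*(32 - 11*sqrt(3))/64


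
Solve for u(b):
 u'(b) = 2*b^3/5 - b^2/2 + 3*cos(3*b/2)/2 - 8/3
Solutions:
 u(b) = C1 + b^4/10 - b^3/6 - 8*b/3 + sin(3*b/2)


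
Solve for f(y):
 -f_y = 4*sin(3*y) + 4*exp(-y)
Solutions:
 f(y) = C1 + 4*cos(3*y)/3 + 4*exp(-y)


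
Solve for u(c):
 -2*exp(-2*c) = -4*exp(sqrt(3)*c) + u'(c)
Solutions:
 u(c) = C1 + 4*sqrt(3)*exp(sqrt(3)*c)/3 + exp(-2*c)


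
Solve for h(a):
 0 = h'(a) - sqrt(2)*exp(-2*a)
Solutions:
 h(a) = C1 - sqrt(2)*exp(-2*a)/2


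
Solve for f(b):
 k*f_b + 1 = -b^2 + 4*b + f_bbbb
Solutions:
 f(b) = C1 + C2*exp(b*k^(1/3)) + C3*exp(b*k^(1/3)*(-1 + sqrt(3)*I)/2) + C4*exp(-b*k^(1/3)*(1 + sqrt(3)*I)/2) - b^3/(3*k) + 2*b^2/k - b/k


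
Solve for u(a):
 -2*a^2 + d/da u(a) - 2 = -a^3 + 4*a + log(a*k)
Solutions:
 u(a) = C1 - a^4/4 + 2*a^3/3 + 2*a^2 + a*log(a*k) + a


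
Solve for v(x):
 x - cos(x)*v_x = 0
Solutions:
 v(x) = C1 + Integral(x/cos(x), x)


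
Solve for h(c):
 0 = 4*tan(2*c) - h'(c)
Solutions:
 h(c) = C1 - 2*log(cos(2*c))


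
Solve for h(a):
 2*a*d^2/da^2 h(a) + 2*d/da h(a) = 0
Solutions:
 h(a) = C1 + C2*log(a)


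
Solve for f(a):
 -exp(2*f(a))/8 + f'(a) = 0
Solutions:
 f(a) = log(-1/(C1 + a))/2 + log(2)
 f(a) = log(-sqrt(-1/(C1 + a))) + log(2)


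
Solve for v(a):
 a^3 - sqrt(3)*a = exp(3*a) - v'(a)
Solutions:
 v(a) = C1 - a^4/4 + sqrt(3)*a^2/2 + exp(3*a)/3


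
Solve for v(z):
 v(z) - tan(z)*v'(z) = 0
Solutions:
 v(z) = C1*sin(z)


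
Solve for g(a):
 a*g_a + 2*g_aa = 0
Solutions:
 g(a) = C1 + C2*erf(a/2)


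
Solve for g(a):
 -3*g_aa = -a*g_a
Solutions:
 g(a) = C1 + C2*erfi(sqrt(6)*a/6)


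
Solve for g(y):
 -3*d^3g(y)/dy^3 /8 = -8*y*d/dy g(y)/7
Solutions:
 g(y) = C1 + Integral(C2*airyai(4*21^(2/3)*y/21) + C3*airybi(4*21^(2/3)*y/21), y)


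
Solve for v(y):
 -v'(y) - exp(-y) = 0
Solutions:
 v(y) = C1 + exp(-y)


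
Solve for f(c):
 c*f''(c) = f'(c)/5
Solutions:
 f(c) = C1 + C2*c^(6/5)


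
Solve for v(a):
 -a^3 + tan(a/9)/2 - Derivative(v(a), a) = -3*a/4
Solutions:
 v(a) = C1 - a^4/4 + 3*a^2/8 - 9*log(cos(a/9))/2


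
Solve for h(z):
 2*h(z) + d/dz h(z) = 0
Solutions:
 h(z) = C1*exp(-2*z)


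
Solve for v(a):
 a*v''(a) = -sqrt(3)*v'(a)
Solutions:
 v(a) = C1 + C2*a^(1 - sqrt(3))


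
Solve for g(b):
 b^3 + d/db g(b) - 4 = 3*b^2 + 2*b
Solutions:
 g(b) = C1 - b^4/4 + b^3 + b^2 + 4*b


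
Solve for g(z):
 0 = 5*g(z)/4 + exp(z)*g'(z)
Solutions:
 g(z) = C1*exp(5*exp(-z)/4)


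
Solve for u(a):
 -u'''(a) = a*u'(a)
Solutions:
 u(a) = C1 + Integral(C2*airyai(-a) + C3*airybi(-a), a)


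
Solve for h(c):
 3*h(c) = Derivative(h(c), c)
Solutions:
 h(c) = C1*exp(3*c)


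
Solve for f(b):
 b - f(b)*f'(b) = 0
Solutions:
 f(b) = -sqrt(C1 + b^2)
 f(b) = sqrt(C1 + b^2)


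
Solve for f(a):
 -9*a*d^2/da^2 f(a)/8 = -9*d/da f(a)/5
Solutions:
 f(a) = C1 + C2*a^(13/5)


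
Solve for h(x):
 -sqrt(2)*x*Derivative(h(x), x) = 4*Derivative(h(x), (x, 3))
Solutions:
 h(x) = C1 + Integral(C2*airyai(-sqrt(2)*x/2) + C3*airybi(-sqrt(2)*x/2), x)


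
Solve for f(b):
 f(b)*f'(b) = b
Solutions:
 f(b) = -sqrt(C1 + b^2)
 f(b) = sqrt(C1 + b^2)


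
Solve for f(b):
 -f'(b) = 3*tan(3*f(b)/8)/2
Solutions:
 f(b) = -8*asin(C1*exp(-9*b/16))/3 + 8*pi/3
 f(b) = 8*asin(C1*exp(-9*b/16))/3


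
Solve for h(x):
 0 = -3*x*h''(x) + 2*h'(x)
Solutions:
 h(x) = C1 + C2*x^(5/3)


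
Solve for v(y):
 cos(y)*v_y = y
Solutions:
 v(y) = C1 + Integral(y/cos(y), y)


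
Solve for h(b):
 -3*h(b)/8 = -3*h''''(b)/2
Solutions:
 h(b) = C1*exp(-sqrt(2)*b/2) + C2*exp(sqrt(2)*b/2) + C3*sin(sqrt(2)*b/2) + C4*cos(sqrt(2)*b/2)


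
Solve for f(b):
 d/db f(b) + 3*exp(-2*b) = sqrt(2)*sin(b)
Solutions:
 f(b) = C1 - sqrt(2)*cos(b) + 3*exp(-2*b)/2


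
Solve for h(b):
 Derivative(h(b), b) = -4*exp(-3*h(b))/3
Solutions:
 h(b) = log(C1 - 4*b)/3
 h(b) = log((-1 - sqrt(3)*I)*(C1 - 4*b)^(1/3)/2)
 h(b) = log((-1 + sqrt(3)*I)*(C1 - 4*b)^(1/3)/2)


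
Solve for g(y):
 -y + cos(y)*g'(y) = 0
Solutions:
 g(y) = C1 + Integral(y/cos(y), y)


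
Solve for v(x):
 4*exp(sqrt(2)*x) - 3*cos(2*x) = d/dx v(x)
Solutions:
 v(x) = C1 + 2*sqrt(2)*exp(sqrt(2)*x) - 3*sin(2*x)/2


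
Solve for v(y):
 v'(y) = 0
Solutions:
 v(y) = C1


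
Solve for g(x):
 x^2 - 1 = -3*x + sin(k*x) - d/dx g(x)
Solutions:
 g(x) = C1 - x^3/3 - 3*x^2/2 + x - cos(k*x)/k


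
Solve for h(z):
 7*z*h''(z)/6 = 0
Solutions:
 h(z) = C1 + C2*z


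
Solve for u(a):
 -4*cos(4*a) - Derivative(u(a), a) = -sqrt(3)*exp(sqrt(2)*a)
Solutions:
 u(a) = C1 + sqrt(6)*exp(sqrt(2)*a)/2 - sin(4*a)


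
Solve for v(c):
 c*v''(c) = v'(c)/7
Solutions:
 v(c) = C1 + C2*c^(8/7)


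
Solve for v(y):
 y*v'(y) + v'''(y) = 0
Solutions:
 v(y) = C1 + Integral(C2*airyai(-y) + C3*airybi(-y), y)


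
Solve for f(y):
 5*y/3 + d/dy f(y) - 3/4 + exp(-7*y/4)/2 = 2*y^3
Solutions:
 f(y) = C1 + y^4/2 - 5*y^2/6 + 3*y/4 + 2*exp(-7*y/4)/7


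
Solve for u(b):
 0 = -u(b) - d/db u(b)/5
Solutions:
 u(b) = C1*exp(-5*b)


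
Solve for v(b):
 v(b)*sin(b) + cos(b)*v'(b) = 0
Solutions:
 v(b) = C1*cos(b)


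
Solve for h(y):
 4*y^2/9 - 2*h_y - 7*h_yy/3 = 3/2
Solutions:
 h(y) = C1 + C2*exp(-6*y/7) + 2*y^3/27 - 7*y^2/27 - 47*y/324


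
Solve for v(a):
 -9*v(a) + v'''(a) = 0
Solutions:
 v(a) = C3*exp(3^(2/3)*a) + (C1*sin(3*3^(1/6)*a/2) + C2*cos(3*3^(1/6)*a/2))*exp(-3^(2/3)*a/2)


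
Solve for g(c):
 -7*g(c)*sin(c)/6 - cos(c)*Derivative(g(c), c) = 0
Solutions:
 g(c) = C1*cos(c)^(7/6)


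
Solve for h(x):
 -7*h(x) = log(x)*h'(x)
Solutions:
 h(x) = C1*exp(-7*li(x))


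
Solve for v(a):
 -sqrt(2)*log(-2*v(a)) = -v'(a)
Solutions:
 -sqrt(2)*Integral(1/(log(-_y) + log(2)), (_y, v(a)))/2 = C1 - a


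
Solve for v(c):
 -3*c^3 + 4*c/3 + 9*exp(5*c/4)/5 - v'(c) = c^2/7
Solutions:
 v(c) = C1 - 3*c^4/4 - c^3/21 + 2*c^2/3 + 36*exp(5*c/4)/25


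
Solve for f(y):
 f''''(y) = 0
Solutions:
 f(y) = C1 + C2*y + C3*y^2 + C4*y^3


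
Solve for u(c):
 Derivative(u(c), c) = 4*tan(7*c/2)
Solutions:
 u(c) = C1 - 8*log(cos(7*c/2))/7


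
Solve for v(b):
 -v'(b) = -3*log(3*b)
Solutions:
 v(b) = C1 + 3*b*log(b) - 3*b + b*log(27)


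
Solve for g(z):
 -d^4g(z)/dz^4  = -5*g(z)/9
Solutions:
 g(z) = C1*exp(-sqrt(3)*5^(1/4)*z/3) + C2*exp(sqrt(3)*5^(1/4)*z/3) + C3*sin(sqrt(3)*5^(1/4)*z/3) + C4*cos(sqrt(3)*5^(1/4)*z/3)


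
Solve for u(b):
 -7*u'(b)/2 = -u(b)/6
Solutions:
 u(b) = C1*exp(b/21)


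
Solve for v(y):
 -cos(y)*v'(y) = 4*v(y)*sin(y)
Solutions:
 v(y) = C1*cos(y)^4


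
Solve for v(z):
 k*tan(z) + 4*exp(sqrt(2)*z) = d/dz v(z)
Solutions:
 v(z) = C1 - k*log(cos(z)) + 2*sqrt(2)*exp(sqrt(2)*z)


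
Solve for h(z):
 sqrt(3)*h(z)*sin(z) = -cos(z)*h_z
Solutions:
 h(z) = C1*cos(z)^(sqrt(3))


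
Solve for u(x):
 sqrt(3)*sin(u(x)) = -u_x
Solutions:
 u(x) = -acos((-C1 - exp(2*sqrt(3)*x))/(C1 - exp(2*sqrt(3)*x))) + 2*pi
 u(x) = acos((-C1 - exp(2*sqrt(3)*x))/(C1 - exp(2*sqrt(3)*x)))


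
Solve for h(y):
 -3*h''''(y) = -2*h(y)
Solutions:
 h(y) = C1*exp(-2^(1/4)*3^(3/4)*y/3) + C2*exp(2^(1/4)*3^(3/4)*y/3) + C3*sin(2^(1/4)*3^(3/4)*y/3) + C4*cos(2^(1/4)*3^(3/4)*y/3)


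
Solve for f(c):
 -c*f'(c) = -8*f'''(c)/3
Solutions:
 f(c) = C1 + Integral(C2*airyai(3^(1/3)*c/2) + C3*airybi(3^(1/3)*c/2), c)


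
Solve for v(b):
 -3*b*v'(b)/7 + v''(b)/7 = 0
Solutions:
 v(b) = C1 + C2*erfi(sqrt(6)*b/2)


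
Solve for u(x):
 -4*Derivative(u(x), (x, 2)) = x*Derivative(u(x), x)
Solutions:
 u(x) = C1 + C2*erf(sqrt(2)*x/4)


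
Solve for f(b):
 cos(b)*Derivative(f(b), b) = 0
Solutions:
 f(b) = C1


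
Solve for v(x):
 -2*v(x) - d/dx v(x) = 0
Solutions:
 v(x) = C1*exp(-2*x)


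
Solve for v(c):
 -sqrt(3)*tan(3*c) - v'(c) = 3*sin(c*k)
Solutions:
 v(c) = C1 - 3*Piecewise((-cos(c*k)/k, Ne(k, 0)), (0, True)) + sqrt(3)*log(cos(3*c))/3


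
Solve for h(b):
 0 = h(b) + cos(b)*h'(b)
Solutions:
 h(b) = C1*sqrt(sin(b) - 1)/sqrt(sin(b) + 1)


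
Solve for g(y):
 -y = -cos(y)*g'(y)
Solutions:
 g(y) = C1 + Integral(y/cos(y), y)


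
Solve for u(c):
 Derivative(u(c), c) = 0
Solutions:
 u(c) = C1


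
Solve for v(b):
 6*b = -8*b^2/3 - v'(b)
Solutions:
 v(b) = C1 - 8*b^3/9 - 3*b^2


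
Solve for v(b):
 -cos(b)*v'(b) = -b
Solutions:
 v(b) = C1 + Integral(b/cos(b), b)


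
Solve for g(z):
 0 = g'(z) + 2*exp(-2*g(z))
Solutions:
 g(z) = log(-sqrt(C1 - 4*z))
 g(z) = log(C1 - 4*z)/2


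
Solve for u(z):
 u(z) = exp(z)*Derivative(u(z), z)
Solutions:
 u(z) = C1*exp(-exp(-z))


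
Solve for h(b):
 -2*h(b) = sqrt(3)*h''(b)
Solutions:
 h(b) = C1*sin(sqrt(2)*3^(3/4)*b/3) + C2*cos(sqrt(2)*3^(3/4)*b/3)


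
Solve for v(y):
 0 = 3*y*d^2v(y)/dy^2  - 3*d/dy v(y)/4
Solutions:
 v(y) = C1 + C2*y^(5/4)


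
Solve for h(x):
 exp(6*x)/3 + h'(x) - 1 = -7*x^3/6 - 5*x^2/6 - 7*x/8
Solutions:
 h(x) = C1 - 7*x^4/24 - 5*x^3/18 - 7*x^2/16 + x - exp(6*x)/18


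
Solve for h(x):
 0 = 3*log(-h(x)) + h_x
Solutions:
 -li(-h(x)) = C1 - 3*x


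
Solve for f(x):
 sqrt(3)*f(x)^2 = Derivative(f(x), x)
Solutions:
 f(x) = -1/(C1 + sqrt(3)*x)


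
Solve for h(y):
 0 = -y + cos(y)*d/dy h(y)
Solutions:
 h(y) = C1 + Integral(y/cos(y), y)


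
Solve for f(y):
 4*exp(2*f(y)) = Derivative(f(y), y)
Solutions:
 f(y) = log(-sqrt(-1/(C1 + 4*y))) - log(2)/2
 f(y) = log(-1/(C1 + 4*y))/2 - log(2)/2


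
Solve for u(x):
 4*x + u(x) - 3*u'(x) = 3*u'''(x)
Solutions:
 u(x) = C1*exp(-x*(-2*18^(1/3)/(3 + sqrt(21))^(1/3) + 12^(1/3)*(3 + sqrt(21))^(1/3))/12)*sin(2^(1/3)*3^(1/6)*x*(6/(3 + sqrt(21))^(1/3) + 2^(1/3)*3^(2/3)*(3 + sqrt(21))^(1/3))/12) + C2*exp(-x*(-2*18^(1/3)/(3 + sqrt(21))^(1/3) + 12^(1/3)*(3 + sqrt(21))^(1/3))/12)*cos(2^(1/3)*3^(1/6)*x*(6/(3 + sqrt(21))^(1/3) + 2^(1/3)*3^(2/3)*(3 + sqrt(21))^(1/3))/12) + C3*exp(x*(-2*18^(1/3)/(3 + sqrt(21))^(1/3) + 12^(1/3)*(3 + sqrt(21))^(1/3))/6) - 4*x - 12


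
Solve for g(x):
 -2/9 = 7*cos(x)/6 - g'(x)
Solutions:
 g(x) = C1 + 2*x/9 + 7*sin(x)/6


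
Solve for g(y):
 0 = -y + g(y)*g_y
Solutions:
 g(y) = -sqrt(C1 + y^2)
 g(y) = sqrt(C1 + y^2)


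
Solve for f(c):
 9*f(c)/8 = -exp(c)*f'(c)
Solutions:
 f(c) = C1*exp(9*exp(-c)/8)


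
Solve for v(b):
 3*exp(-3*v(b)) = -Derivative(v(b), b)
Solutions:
 v(b) = log(C1 - 9*b)/3
 v(b) = log((-3^(1/3) - 3^(5/6)*I)*(C1 - 3*b)^(1/3)/2)
 v(b) = log((-3^(1/3) + 3^(5/6)*I)*(C1 - 3*b)^(1/3)/2)


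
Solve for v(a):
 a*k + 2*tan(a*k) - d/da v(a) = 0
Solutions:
 v(a) = C1 + a^2*k/2 + 2*Piecewise((-log(cos(a*k))/k, Ne(k, 0)), (0, True))


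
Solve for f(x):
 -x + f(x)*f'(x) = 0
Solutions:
 f(x) = -sqrt(C1 + x^2)
 f(x) = sqrt(C1 + x^2)


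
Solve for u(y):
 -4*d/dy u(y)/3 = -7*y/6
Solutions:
 u(y) = C1 + 7*y^2/16


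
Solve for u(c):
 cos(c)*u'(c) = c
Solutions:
 u(c) = C1 + Integral(c/cos(c), c)


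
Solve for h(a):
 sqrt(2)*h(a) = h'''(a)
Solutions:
 h(a) = C3*exp(2^(1/6)*a) + (C1*sin(2^(1/6)*sqrt(3)*a/2) + C2*cos(2^(1/6)*sqrt(3)*a/2))*exp(-2^(1/6)*a/2)


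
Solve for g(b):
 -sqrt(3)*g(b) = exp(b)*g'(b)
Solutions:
 g(b) = C1*exp(sqrt(3)*exp(-b))


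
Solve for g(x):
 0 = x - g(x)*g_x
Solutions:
 g(x) = -sqrt(C1 + x^2)
 g(x) = sqrt(C1 + x^2)


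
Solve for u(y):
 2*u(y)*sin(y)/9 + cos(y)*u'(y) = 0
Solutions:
 u(y) = C1*cos(y)^(2/9)


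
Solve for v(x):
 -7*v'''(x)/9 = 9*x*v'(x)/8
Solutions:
 v(x) = C1 + Integral(C2*airyai(-3*3^(1/3)*7^(2/3)*x/14) + C3*airybi(-3*3^(1/3)*7^(2/3)*x/14), x)


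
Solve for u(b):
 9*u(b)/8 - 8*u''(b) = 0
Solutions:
 u(b) = C1*exp(-3*b/8) + C2*exp(3*b/8)


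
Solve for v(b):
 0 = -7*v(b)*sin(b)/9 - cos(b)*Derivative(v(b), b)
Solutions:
 v(b) = C1*cos(b)^(7/9)


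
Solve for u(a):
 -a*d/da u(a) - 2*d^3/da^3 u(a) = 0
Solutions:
 u(a) = C1 + Integral(C2*airyai(-2^(2/3)*a/2) + C3*airybi(-2^(2/3)*a/2), a)


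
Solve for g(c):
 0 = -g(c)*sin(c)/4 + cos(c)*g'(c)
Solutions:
 g(c) = C1/cos(c)^(1/4)


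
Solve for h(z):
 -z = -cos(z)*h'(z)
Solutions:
 h(z) = C1 + Integral(z/cos(z), z)


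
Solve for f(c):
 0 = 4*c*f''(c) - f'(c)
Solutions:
 f(c) = C1 + C2*c^(5/4)


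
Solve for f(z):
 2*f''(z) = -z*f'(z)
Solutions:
 f(z) = C1 + C2*erf(z/2)


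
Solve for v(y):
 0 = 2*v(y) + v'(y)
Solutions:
 v(y) = C1*exp(-2*y)


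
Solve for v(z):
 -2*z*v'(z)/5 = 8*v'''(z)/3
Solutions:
 v(z) = C1 + Integral(C2*airyai(-150^(1/3)*z/10) + C3*airybi(-150^(1/3)*z/10), z)


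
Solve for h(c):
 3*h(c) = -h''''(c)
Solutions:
 h(c) = (C1*sin(sqrt(2)*3^(1/4)*c/2) + C2*cos(sqrt(2)*3^(1/4)*c/2))*exp(-sqrt(2)*3^(1/4)*c/2) + (C3*sin(sqrt(2)*3^(1/4)*c/2) + C4*cos(sqrt(2)*3^(1/4)*c/2))*exp(sqrt(2)*3^(1/4)*c/2)


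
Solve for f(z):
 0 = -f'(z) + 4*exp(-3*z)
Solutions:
 f(z) = C1 - 4*exp(-3*z)/3


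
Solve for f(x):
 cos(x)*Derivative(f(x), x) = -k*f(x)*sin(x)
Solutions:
 f(x) = C1*exp(k*log(cos(x)))


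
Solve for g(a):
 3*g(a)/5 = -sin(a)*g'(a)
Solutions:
 g(a) = C1*(cos(a) + 1)^(3/10)/(cos(a) - 1)^(3/10)


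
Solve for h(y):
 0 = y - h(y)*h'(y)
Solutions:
 h(y) = -sqrt(C1 + y^2)
 h(y) = sqrt(C1 + y^2)


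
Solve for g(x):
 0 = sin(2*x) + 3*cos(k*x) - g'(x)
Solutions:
 g(x) = C1 - cos(2*x)/2 + 3*sin(k*x)/k


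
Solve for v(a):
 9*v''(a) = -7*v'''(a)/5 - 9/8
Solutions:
 v(a) = C1 + C2*a + C3*exp(-45*a/7) - a^2/16


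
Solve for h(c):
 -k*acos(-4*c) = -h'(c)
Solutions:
 h(c) = C1 + k*(c*acos(-4*c) + sqrt(1 - 16*c^2)/4)


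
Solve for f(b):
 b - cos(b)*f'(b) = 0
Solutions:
 f(b) = C1 + Integral(b/cos(b), b)


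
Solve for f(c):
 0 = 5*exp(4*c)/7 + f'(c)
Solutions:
 f(c) = C1 - 5*exp(4*c)/28


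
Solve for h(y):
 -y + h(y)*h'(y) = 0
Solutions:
 h(y) = -sqrt(C1 + y^2)
 h(y) = sqrt(C1 + y^2)


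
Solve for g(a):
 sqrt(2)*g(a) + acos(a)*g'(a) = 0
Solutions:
 g(a) = C1*exp(-sqrt(2)*Integral(1/acos(a), a))


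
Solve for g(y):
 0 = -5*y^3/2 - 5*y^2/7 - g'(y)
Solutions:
 g(y) = C1 - 5*y^4/8 - 5*y^3/21


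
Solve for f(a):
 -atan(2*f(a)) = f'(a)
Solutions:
 Integral(1/atan(2*_y), (_y, f(a))) = C1 - a


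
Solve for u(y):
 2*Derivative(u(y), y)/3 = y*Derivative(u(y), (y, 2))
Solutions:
 u(y) = C1 + C2*y^(5/3)


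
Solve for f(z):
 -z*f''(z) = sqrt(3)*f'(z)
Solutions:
 f(z) = C1 + C2*z^(1 - sqrt(3))


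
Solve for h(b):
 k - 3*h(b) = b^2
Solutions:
 h(b) = -b^2/3 + k/3


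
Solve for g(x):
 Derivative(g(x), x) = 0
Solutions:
 g(x) = C1


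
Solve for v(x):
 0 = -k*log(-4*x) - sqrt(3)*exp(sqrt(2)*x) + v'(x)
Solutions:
 v(x) = C1 + k*x*log(-x) + k*x*(-1 + 2*log(2)) + sqrt(6)*exp(sqrt(2)*x)/2


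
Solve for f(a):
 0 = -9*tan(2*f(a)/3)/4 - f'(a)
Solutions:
 f(a) = -3*asin(C1*exp(-3*a/2))/2 + 3*pi/2
 f(a) = 3*asin(C1*exp(-3*a/2))/2


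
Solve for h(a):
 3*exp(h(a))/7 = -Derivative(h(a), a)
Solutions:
 h(a) = log(1/(C1 + 3*a)) + log(7)


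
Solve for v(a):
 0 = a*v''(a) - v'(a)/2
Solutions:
 v(a) = C1 + C2*a^(3/2)


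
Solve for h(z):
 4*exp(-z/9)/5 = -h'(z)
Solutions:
 h(z) = C1 + 36*exp(-z/9)/5


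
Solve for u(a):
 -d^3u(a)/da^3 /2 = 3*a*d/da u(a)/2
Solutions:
 u(a) = C1 + Integral(C2*airyai(-3^(1/3)*a) + C3*airybi(-3^(1/3)*a), a)


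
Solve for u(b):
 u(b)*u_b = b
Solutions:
 u(b) = -sqrt(C1 + b^2)
 u(b) = sqrt(C1 + b^2)


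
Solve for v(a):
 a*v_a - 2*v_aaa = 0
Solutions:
 v(a) = C1 + Integral(C2*airyai(2^(2/3)*a/2) + C3*airybi(2^(2/3)*a/2), a)


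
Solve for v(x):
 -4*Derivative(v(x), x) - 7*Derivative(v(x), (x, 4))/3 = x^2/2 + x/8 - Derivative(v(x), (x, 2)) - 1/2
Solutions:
 v(x) = C1 + C2*exp(7^(1/3)*x*(7^(1/3)/(sqrt(1757) + 42)^(1/3) + (sqrt(1757) + 42)^(1/3))/14)*sin(sqrt(3)*7^(1/3)*x*(-(sqrt(1757) + 42)^(1/3) + 7^(1/3)/(sqrt(1757) + 42)^(1/3))/14) + C3*exp(7^(1/3)*x*(7^(1/3)/(sqrt(1757) + 42)^(1/3) + (sqrt(1757) + 42)^(1/3))/14)*cos(sqrt(3)*7^(1/3)*x*(-(sqrt(1757) + 42)^(1/3) + 7^(1/3)/(sqrt(1757) + 42)^(1/3))/14) + C4*exp(-7^(1/3)*x*(7^(1/3)/(sqrt(1757) + 42)^(1/3) + (sqrt(1757) + 42)^(1/3))/7) - x^3/24 - 3*x^2/64 + 13*x/128


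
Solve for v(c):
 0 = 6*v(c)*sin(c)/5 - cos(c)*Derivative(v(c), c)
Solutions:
 v(c) = C1/cos(c)^(6/5)


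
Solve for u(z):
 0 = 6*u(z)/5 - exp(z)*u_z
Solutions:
 u(z) = C1*exp(-6*exp(-z)/5)


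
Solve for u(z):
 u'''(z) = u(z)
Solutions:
 u(z) = C3*exp(z) + (C1*sin(sqrt(3)*z/2) + C2*cos(sqrt(3)*z/2))*exp(-z/2)


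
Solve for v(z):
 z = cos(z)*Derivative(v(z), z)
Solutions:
 v(z) = C1 + Integral(z/cos(z), z)


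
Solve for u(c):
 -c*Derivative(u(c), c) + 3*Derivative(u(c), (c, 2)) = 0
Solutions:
 u(c) = C1 + C2*erfi(sqrt(6)*c/6)


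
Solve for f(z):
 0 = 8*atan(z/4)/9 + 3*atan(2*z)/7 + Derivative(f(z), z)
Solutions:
 f(z) = C1 - 8*z*atan(z/4)/9 - 3*z*atan(2*z)/7 + 16*log(z^2 + 16)/9 + 3*log(4*z^2 + 1)/28


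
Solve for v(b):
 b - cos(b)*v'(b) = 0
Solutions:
 v(b) = C1 + Integral(b/cos(b), b)


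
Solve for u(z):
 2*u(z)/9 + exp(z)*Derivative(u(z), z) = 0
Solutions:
 u(z) = C1*exp(2*exp(-z)/9)


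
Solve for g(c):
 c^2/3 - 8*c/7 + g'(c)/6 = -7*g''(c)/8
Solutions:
 g(c) = C1 + C2*exp(-4*c/21) - 2*c^3/3 + 195*c^2/14 - 585*c/4


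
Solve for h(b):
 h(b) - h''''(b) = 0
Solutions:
 h(b) = C1*exp(-b) + C2*exp(b) + C3*sin(b) + C4*cos(b)


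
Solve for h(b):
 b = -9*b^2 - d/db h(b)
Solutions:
 h(b) = C1 - 3*b^3 - b^2/2


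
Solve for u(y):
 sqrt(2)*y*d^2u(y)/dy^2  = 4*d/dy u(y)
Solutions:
 u(y) = C1 + C2*y^(1 + 2*sqrt(2))


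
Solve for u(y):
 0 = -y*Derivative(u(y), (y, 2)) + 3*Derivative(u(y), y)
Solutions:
 u(y) = C1 + C2*y^4


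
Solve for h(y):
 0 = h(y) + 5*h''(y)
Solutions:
 h(y) = C1*sin(sqrt(5)*y/5) + C2*cos(sqrt(5)*y/5)


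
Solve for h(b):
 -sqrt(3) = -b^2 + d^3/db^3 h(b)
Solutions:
 h(b) = C1 + C2*b + C3*b^2 + b^5/60 - sqrt(3)*b^3/6


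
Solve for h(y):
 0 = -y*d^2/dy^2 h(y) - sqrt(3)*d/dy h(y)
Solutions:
 h(y) = C1 + C2*y^(1 - sqrt(3))


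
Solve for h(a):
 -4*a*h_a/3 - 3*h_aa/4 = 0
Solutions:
 h(a) = C1 + C2*erf(2*sqrt(2)*a/3)


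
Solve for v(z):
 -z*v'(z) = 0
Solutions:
 v(z) = C1


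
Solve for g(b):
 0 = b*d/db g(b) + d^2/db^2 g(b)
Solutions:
 g(b) = C1 + C2*erf(sqrt(2)*b/2)


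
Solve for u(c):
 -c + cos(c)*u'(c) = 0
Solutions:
 u(c) = C1 + Integral(c/cos(c), c)


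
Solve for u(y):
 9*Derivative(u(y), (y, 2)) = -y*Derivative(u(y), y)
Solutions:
 u(y) = C1 + C2*erf(sqrt(2)*y/6)


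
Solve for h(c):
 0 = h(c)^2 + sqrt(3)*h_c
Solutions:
 h(c) = 3/(C1 + sqrt(3)*c)


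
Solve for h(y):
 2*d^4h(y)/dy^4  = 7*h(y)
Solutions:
 h(y) = C1*exp(-2^(3/4)*7^(1/4)*y/2) + C2*exp(2^(3/4)*7^(1/4)*y/2) + C3*sin(2^(3/4)*7^(1/4)*y/2) + C4*cos(2^(3/4)*7^(1/4)*y/2)


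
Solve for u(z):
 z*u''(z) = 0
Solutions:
 u(z) = C1 + C2*z


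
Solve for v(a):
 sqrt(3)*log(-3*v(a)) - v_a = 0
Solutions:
 -sqrt(3)*Integral(1/(log(-_y) + log(3)), (_y, v(a)))/3 = C1 - a


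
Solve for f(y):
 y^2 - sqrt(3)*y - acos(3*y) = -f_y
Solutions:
 f(y) = C1 - y^3/3 + sqrt(3)*y^2/2 + y*acos(3*y) - sqrt(1 - 9*y^2)/3


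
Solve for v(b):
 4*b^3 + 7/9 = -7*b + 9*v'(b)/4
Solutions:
 v(b) = C1 + 4*b^4/9 + 14*b^2/9 + 28*b/81


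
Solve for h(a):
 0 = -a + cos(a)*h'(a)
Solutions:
 h(a) = C1 + Integral(a/cos(a), a)


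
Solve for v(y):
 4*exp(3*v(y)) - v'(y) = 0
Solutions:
 v(y) = log(-1/(C1 + 12*y))/3
 v(y) = log((-1/(C1 + 4*y))^(1/3)*(-3^(2/3) - 3*3^(1/6)*I)/6)
 v(y) = log((-1/(C1 + 4*y))^(1/3)*(-3^(2/3) + 3*3^(1/6)*I)/6)


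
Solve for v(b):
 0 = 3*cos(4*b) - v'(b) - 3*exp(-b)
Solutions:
 v(b) = C1 + 3*sin(4*b)/4 + 3*exp(-b)


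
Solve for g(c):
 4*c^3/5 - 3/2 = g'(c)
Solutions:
 g(c) = C1 + c^4/5 - 3*c/2


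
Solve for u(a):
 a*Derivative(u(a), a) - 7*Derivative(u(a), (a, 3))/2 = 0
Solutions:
 u(a) = C1 + Integral(C2*airyai(2^(1/3)*7^(2/3)*a/7) + C3*airybi(2^(1/3)*7^(2/3)*a/7), a)


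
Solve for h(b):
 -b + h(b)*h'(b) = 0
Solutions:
 h(b) = -sqrt(C1 + b^2)
 h(b) = sqrt(C1 + b^2)


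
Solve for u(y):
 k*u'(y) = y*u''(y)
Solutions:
 u(y) = C1 + y^(re(k) + 1)*(C2*sin(log(y)*Abs(im(k))) + C3*cos(log(y)*im(k)))


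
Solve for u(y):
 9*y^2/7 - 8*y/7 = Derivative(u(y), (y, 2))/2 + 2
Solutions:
 u(y) = C1 + C2*y + 3*y^4/14 - 8*y^3/21 - 2*y^2


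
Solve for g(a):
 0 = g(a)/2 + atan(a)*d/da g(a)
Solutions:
 g(a) = C1*exp(-Integral(1/atan(a), a)/2)


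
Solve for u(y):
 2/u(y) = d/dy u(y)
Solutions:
 u(y) = -sqrt(C1 + 4*y)
 u(y) = sqrt(C1 + 4*y)


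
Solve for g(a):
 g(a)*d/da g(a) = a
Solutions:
 g(a) = -sqrt(C1 + a^2)
 g(a) = sqrt(C1 + a^2)


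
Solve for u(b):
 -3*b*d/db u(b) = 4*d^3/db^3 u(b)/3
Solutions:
 u(b) = C1 + Integral(C2*airyai(-2^(1/3)*3^(2/3)*b/2) + C3*airybi(-2^(1/3)*3^(2/3)*b/2), b)


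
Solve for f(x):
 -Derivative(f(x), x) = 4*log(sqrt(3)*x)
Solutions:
 f(x) = C1 - 4*x*log(x) - x*log(9) + 4*x


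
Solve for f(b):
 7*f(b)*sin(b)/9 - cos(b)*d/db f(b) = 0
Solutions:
 f(b) = C1/cos(b)^(7/9)


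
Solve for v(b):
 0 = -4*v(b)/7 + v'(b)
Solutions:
 v(b) = C1*exp(4*b/7)


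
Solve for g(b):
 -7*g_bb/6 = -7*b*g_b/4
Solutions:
 g(b) = C1 + C2*erfi(sqrt(3)*b/2)


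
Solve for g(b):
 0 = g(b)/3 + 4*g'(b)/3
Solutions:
 g(b) = C1*exp(-b/4)


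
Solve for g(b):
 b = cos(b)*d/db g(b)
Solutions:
 g(b) = C1 + Integral(b/cos(b), b)


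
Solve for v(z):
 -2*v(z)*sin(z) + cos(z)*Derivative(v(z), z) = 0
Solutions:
 v(z) = C1/cos(z)^2


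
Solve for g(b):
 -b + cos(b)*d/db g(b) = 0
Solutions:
 g(b) = C1 + Integral(b/cos(b), b)


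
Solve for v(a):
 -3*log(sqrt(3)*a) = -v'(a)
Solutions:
 v(a) = C1 + 3*a*log(a) - 3*a + 3*a*log(3)/2


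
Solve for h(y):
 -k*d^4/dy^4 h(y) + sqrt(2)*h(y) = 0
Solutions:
 h(y) = C1*exp(-2^(1/8)*y*(1/k)^(1/4)) + C2*exp(2^(1/8)*y*(1/k)^(1/4)) + C3*exp(-2^(1/8)*I*y*(1/k)^(1/4)) + C4*exp(2^(1/8)*I*y*(1/k)^(1/4))


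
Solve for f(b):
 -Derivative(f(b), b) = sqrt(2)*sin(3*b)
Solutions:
 f(b) = C1 + sqrt(2)*cos(3*b)/3


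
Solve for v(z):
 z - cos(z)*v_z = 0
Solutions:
 v(z) = C1 + Integral(z/cos(z), z)


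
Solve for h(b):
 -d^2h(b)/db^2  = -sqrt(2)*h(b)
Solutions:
 h(b) = C1*exp(-2^(1/4)*b) + C2*exp(2^(1/4)*b)


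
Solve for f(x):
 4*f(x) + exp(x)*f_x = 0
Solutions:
 f(x) = C1*exp(4*exp(-x))


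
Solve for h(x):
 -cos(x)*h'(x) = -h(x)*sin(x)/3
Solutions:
 h(x) = C1/cos(x)^(1/3)


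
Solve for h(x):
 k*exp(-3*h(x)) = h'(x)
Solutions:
 h(x) = log(C1 + 3*k*x)/3
 h(x) = log((-3^(1/3) - 3^(5/6)*I)*(C1 + k*x)^(1/3)/2)
 h(x) = log((-3^(1/3) + 3^(5/6)*I)*(C1 + k*x)^(1/3)/2)


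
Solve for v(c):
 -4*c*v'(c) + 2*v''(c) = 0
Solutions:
 v(c) = C1 + C2*erfi(c)


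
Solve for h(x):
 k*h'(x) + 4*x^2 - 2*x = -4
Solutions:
 h(x) = C1 - 4*x^3/(3*k) + x^2/k - 4*x/k


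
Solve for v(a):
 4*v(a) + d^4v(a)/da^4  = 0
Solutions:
 v(a) = (C1*sin(a) + C2*cos(a))*exp(-a) + (C3*sin(a) + C4*cos(a))*exp(a)


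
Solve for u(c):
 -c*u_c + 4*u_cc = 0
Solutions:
 u(c) = C1 + C2*erfi(sqrt(2)*c/4)


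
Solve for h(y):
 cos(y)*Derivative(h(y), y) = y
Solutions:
 h(y) = C1 + Integral(y/cos(y), y)


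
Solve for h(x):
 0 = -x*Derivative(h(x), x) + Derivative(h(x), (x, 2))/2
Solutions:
 h(x) = C1 + C2*erfi(x)


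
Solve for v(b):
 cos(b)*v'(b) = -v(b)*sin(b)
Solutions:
 v(b) = C1*cos(b)


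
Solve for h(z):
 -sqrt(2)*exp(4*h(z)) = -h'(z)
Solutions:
 h(z) = log(-(-1/(C1 + 4*sqrt(2)*z))^(1/4))
 h(z) = log(-1/(C1 + 4*sqrt(2)*z))/4
 h(z) = log(-I*(-1/(C1 + 4*sqrt(2)*z))^(1/4))
 h(z) = log(I*(-1/(C1 + 4*sqrt(2)*z))^(1/4))


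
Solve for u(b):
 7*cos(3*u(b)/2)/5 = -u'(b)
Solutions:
 7*b/5 - log(sin(3*u(b)/2) - 1)/3 + log(sin(3*u(b)/2) + 1)/3 = C1


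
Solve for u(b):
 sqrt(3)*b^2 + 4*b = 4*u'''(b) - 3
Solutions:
 u(b) = C1 + C2*b + C3*b^2 + sqrt(3)*b^5/240 + b^4/24 + b^3/8


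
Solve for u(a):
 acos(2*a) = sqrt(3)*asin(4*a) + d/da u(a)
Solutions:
 u(a) = C1 + a*acos(2*a) - sqrt(1 - 4*a^2)/2 - sqrt(3)*(a*asin(4*a) + sqrt(1 - 16*a^2)/4)


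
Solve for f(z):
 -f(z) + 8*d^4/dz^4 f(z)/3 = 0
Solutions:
 f(z) = C1*exp(-6^(1/4)*z/2) + C2*exp(6^(1/4)*z/2) + C3*sin(6^(1/4)*z/2) + C4*cos(6^(1/4)*z/2)


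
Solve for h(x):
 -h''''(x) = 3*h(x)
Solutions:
 h(x) = (C1*sin(sqrt(2)*3^(1/4)*x/2) + C2*cos(sqrt(2)*3^(1/4)*x/2))*exp(-sqrt(2)*3^(1/4)*x/2) + (C3*sin(sqrt(2)*3^(1/4)*x/2) + C4*cos(sqrt(2)*3^(1/4)*x/2))*exp(sqrt(2)*3^(1/4)*x/2)


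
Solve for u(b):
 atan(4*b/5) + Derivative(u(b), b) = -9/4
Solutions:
 u(b) = C1 - b*atan(4*b/5) - 9*b/4 + 5*log(16*b^2 + 25)/8


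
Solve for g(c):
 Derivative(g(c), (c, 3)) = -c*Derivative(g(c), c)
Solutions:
 g(c) = C1 + Integral(C2*airyai(-c) + C3*airybi(-c), c)


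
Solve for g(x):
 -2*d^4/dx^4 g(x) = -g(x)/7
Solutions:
 g(x) = C1*exp(-14^(3/4)*x/14) + C2*exp(14^(3/4)*x/14) + C3*sin(14^(3/4)*x/14) + C4*cos(14^(3/4)*x/14)


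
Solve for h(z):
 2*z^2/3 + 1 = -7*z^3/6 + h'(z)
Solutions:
 h(z) = C1 + 7*z^4/24 + 2*z^3/9 + z


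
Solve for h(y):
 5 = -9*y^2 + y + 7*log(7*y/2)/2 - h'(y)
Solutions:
 h(y) = C1 - 3*y^3 + y^2/2 + 7*y*log(y)/2 - 17*y/2 - 4*y*log(2) + y*log(14)/2 + 3*y*log(7)


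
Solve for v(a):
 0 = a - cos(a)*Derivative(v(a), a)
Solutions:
 v(a) = C1 + Integral(a/cos(a), a)


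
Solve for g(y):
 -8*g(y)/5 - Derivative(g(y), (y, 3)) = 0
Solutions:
 g(y) = C3*exp(-2*5^(2/3)*y/5) + (C1*sin(sqrt(3)*5^(2/3)*y/5) + C2*cos(sqrt(3)*5^(2/3)*y/5))*exp(5^(2/3)*y/5)


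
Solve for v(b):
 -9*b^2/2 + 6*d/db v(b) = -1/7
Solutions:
 v(b) = C1 + b^3/4 - b/42


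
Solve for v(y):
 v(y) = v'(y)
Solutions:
 v(y) = C1*exp(y)


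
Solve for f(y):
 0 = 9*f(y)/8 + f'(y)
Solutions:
 f(y) = C1*exp(-9*y/8)


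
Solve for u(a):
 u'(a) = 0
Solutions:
 u(a) = C1


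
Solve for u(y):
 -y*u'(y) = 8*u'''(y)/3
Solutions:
 u(y) = C1 + Integral(C2*airyai(-3^(1/3)*y/2) + C3*airybi(-3^(1/3)*y/2), y)


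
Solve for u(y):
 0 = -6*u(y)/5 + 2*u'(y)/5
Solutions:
 u(y) = C1*exp(3*y)


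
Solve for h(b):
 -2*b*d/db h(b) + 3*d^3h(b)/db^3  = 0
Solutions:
 h(b) = C1 + Integral(C2*airyai(2^(1/3)*3^(2/3)*b/3) + C3*airybi(2^(1/3)*3^(2/3)*b/3), b)


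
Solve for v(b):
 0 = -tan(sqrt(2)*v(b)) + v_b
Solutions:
 v(b) = sqrt(2)*(pi - asin(C1*exp(sqrt(2)*b)))/2
 v(b) = sqrt(2)*asin(C1*exp(sqrt(2)*b))/2


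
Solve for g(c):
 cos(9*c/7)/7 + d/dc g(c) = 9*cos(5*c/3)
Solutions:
 g(c) = C1 - sin(9*c/7)/9 + 27*sin(5*c/3)/5


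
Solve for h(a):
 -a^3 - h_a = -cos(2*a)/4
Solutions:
 h(a) = C1 - a^4/4 + sin(2*a)/8


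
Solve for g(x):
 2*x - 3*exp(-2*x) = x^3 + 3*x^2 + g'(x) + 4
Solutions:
 g(x) = C1 - x^4/4 - x^3 + x^2 - 4*x + 3*exp(-2*x)/2


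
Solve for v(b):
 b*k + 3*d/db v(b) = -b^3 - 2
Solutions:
 v(b) = C1 - b^4/12 - b^2*k/6 - 2*b/3


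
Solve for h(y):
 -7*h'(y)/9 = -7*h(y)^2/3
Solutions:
 h(y) = -1/(C1 + 3*y)


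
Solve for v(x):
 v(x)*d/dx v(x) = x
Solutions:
 v(x) = -sqrt(C1 + x^2)
 v(x) = sqrt(C1 + x^2)


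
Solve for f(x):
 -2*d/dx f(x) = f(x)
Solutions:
 f(x) = C1*exp(-x/2)


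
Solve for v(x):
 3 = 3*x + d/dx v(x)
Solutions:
 v(x) = C1 - 3*x^2/2 + 3*x


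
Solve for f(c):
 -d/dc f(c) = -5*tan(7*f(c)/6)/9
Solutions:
 f(c) = -6*asin(C1*exp(35*c/54))/7 + 6*pi/7
 f(c) = 6*asin(C1*exp(35*c/54))/7


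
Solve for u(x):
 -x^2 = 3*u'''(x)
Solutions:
 u(x) = C1 + C2*x + C3*x^2 - x^5/180


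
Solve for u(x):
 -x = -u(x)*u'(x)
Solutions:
 u(x) = -sqrt(C1 + x^2)
 u(x) = sqrt(C1 + x^2)


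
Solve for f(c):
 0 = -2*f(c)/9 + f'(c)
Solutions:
 f(c) = C1*exp(2*c/9)


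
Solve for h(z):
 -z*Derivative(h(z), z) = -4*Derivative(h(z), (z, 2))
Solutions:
 h(z) = C1 + C2*erfi(sqrt(2)*z/4)


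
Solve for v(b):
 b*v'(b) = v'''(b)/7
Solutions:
 v(b) = C1 + Integral(C2*airyai(7^(1/3)*b) + C3*airybi(7^(1/3)*b), b)


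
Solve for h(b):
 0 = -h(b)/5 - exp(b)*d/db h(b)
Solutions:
 h(b) = C1*exp(exp(-b)/5)


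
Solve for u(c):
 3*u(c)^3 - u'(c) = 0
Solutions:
 u(c) = -sqrt(2)*sqrt(-1/(C1 + 3*c))/2
 u(c) = sqrt(2)*sqrt(-1/(C1 + 3*c))/2


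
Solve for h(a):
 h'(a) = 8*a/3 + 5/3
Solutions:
 h(a) = C1 + 4*a^2/3 + 5*a/3


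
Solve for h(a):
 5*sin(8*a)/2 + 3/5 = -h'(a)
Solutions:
 h(a) = C1 - 3*a/5 + 5*cos(8*a)/16


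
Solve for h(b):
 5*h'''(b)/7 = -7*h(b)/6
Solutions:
 h(b) = C3*exp(-210^(2/3)*b/30) + (C1*sin(3^(1/6)*70^(2/3)*b/20) + C2*cos(3^(1/6)*70^(2/3)*b/20))*exp(210^(2/3)*b/60)


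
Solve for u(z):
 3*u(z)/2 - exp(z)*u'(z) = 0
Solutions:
 u(z) = C1*exp(-3*exp(-z)/2)


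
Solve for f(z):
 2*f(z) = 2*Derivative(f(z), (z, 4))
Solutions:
 f(z) = C1*exp(-z) + C2*exp(z) + C3*sin(z) + C4*cos(z)


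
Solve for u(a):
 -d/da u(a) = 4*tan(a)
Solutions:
 u(a) = C1 + 4*log(cos(a))


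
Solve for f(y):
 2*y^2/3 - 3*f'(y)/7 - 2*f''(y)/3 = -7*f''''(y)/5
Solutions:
 f(y) = C1 + C2*exp(-y*(4*5^(2/3)*98^(1/3)/(sqrt(5441) + 81)^(1/3) + 140^(1/3)*(sqrt(5441) + 81)^(1/3))/84)*sin(sqrt(3)*y*(-140^(1/3)*(sqrt(5441) + 81)^(1/3) + 4*5^(2/3)*98^(1/3)/(sqrt(5441) + 81)^(1/3))/84) + C3*exp(-y*(4*5^(2/3)*98^(1/3)/(sqrt(5441) + 81)^(1/3) + 140^(1/3)*(sqrt(5441) + 81)^(1/3))/84)*cos(sqrt(3)*y*(-140^(1/3)*(sqrt(5441) + 81)^(1/3) + 4*5^(2/3)*98^(1/3)/(sqrt(5441) + 81)^(1/3))/84) + C4*exp(y*(4*5^(2/3)*98^(1/3)/(sqrt(5441) + 81)^(1/3) + 140^(1/3)*(sqrt(5441) + 81)^(1/3))/42) + 14*y^3/27 - 196*y^2/81 + 5488*y/729


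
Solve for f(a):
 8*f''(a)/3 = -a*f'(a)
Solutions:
 f(a) = C1 + C2*erf(sqrt(3)*a/4)
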